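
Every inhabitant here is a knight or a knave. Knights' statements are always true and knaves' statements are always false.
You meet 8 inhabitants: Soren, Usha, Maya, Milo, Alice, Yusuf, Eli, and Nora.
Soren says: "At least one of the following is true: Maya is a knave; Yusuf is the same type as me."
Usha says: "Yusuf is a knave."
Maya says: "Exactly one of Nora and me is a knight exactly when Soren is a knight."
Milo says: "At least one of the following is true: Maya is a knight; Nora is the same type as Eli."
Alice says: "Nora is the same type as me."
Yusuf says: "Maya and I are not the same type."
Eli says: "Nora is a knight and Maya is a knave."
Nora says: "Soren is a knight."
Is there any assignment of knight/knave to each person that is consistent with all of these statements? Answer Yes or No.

No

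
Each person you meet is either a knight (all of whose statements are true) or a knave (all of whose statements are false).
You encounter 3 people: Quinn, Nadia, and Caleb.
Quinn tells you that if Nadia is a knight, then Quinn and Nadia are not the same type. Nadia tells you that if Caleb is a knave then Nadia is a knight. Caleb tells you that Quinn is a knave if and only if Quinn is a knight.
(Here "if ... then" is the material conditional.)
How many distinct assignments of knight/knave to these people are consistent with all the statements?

1

Consistent assignments:
  Quinn=knight, Nadia=knave, Caleb=knave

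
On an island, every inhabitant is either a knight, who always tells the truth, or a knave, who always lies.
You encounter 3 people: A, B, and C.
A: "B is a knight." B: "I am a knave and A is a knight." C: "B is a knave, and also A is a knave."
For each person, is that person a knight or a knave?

Knights: C. Knaves: A and B.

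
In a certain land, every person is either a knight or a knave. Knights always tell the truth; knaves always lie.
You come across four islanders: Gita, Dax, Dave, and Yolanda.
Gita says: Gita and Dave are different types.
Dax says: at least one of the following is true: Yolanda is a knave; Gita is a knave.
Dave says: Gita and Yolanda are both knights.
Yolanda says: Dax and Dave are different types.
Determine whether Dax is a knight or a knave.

Dax is a knight.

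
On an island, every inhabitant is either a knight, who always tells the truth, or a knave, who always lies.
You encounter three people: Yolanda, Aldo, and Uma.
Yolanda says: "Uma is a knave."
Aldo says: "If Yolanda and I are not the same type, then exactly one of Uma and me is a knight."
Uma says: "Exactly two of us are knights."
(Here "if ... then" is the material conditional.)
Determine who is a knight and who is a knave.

Yolanda is a knight, Aldo is a knave, and Uma is a knave.

Yolanda (knight): "Uma is a knave" — true. ✓
Aldo is a knave, and the claim "if Yolanda and I are not the same type, then exactly one of Uma and me is a knight" is indeed False.
Uma (knave): "exactly two of us are knights" — False. ✓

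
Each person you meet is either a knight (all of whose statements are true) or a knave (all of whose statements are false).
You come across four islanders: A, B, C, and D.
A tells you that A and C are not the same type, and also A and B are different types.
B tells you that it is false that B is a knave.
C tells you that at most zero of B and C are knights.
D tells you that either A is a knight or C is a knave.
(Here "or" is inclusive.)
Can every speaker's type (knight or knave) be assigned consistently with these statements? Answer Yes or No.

One consistent assignment: A=knave, B=knight, C=knave, D=knight.

Yes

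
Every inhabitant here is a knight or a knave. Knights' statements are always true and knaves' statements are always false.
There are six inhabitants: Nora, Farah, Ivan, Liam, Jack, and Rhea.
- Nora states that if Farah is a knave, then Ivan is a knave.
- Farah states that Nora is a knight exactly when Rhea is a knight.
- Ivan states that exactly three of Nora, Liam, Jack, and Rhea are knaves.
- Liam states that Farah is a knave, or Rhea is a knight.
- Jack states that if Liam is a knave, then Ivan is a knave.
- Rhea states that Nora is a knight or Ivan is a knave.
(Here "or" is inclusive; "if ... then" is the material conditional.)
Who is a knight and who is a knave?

Nora is a knight, and the claim "if Farah is a knave, then Ivan is a knave" is indeed true.
Farah (knight): "Nora is a knight exactly when Rhea is a knight" — true. ✓
Ivan (knave): "exactly three of Nora, Liam, Jack, and Rhea are knaves" — false. ✓
Since Liam is a knight, "Farah is a knave, or Rhea is a knight" needs to be true, which holds.
Jack is a knight, and the claim "if Liam is a knave, then Ivan is a knave" is indeed true.
Rhea (knight): "Nora is a knight or Ivan is a knave" — true. ✓

Nora is a knight, Farah is a knight, Ivan is a knave, Liam is a knight, Jack is a knight, and Rhea is a knight.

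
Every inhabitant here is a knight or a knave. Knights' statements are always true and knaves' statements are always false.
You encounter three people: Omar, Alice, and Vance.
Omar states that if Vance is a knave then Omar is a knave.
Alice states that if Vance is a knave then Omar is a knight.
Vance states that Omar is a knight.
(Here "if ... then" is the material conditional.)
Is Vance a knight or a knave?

Vance is a knight.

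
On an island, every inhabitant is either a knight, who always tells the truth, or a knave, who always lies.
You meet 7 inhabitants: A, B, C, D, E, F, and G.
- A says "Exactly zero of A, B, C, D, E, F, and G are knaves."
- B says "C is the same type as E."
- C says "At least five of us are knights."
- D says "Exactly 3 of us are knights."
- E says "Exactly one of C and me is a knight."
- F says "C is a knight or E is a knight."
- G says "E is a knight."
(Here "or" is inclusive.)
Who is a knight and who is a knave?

A is a knave, B is a knight, C is a knave, D is a knave, E is a knave, F is a knave, and G is a knave.

Since A is a knave, "exactly zero of A, B, C, D, E, F, and G are knaves" needs to be False, which holds.
Since B is a knight, "C is the same type as E" needs to be True, which holds.
C is a knave; "at least five of us are knights" is False, as required.
D is a knave, and the claim "exactly 3 of us are knights" is indeed False.
Since E is a knave, "exactly one of C and me is a knight" needs to be False, which holds.
F is a knave, so "C is a knight or E is a knight" must be False — and it is.
As a knave, G's statement "E is a knight" should be False; it is.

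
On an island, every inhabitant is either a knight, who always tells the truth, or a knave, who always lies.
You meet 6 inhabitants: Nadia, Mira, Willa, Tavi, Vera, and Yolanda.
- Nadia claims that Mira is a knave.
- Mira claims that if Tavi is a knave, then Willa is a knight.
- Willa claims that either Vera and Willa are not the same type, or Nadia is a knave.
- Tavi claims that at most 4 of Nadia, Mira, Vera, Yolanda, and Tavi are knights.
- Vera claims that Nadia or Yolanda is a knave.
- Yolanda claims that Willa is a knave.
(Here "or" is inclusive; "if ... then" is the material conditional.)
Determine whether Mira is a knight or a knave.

Mira is a knight.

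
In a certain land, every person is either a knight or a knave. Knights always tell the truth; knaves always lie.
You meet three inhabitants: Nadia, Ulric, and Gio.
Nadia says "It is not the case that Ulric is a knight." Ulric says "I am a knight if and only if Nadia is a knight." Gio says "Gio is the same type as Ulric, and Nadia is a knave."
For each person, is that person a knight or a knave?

Nadia is a knight, Ulric is a knave, and Gio is a knave.

Nadia is a knight, and the claim "it is not the case that Ulric is a knight" is indeed true.
Since Ulric is a knave, "I am a knight if and only if Nadia is a knight" needs to be False, which holds.
Since Gio is a knave, "Gio is the same type as Ulric, and Nadia is a knave" needs to be False, which holds.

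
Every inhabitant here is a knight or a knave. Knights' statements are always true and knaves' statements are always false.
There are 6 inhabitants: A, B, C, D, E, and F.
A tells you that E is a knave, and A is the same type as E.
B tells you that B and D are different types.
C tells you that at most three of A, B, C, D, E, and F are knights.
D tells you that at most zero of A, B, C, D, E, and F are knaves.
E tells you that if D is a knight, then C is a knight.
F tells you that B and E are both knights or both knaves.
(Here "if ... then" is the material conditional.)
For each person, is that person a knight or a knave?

As a knave, A's statement "E is a knave, and A is the same type as E" should be false; it is.
B is a knave, so "B and D are different types" must be false — and it is.
Since C is a knight, "at most three of A, B, C, D, E, and F are knights" needs to be true, which holds.
D is a knave, so "at most zero of A, B, C, D, E, and F are knaves" must be false — and it is.
E is a knight, so "if D is a knight, then C is a knight" must be true — and it is.
F (knave): "B and E are both knights or both knaves" — false. ✓

Knights: C and E. Knaves: A, B, D, and F.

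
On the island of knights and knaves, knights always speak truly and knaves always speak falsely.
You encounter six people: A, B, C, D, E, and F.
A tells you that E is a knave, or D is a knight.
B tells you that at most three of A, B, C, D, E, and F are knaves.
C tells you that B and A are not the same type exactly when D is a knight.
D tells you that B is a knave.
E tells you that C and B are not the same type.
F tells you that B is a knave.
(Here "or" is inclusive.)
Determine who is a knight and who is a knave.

A is a knight, B is a knight, C is a knight, D is a knave, E is a knave, and F is a knave.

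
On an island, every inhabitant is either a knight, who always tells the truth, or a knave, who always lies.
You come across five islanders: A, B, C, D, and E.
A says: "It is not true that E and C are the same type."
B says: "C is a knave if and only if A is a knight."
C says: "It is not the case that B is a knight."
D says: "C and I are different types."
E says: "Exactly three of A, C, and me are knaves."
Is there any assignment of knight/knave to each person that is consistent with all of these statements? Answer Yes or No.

No

Checking all 32 assignments, each has at least one speaker whose statement's truth value contradicts their type.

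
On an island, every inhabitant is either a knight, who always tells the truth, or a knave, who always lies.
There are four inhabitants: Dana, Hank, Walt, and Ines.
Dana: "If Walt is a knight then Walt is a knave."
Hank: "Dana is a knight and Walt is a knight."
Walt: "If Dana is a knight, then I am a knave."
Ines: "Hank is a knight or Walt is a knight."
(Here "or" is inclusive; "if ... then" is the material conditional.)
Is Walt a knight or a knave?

Walt is a knight.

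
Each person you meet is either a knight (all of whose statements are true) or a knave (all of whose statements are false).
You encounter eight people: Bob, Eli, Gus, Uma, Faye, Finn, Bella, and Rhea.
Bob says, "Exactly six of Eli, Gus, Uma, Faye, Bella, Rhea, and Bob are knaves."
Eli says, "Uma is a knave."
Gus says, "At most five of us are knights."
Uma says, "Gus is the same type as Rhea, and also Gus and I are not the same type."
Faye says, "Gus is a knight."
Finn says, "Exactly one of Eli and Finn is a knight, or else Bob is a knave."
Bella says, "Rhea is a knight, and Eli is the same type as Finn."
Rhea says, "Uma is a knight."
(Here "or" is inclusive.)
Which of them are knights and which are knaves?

Bob is a knave, Eli is a knight, Gus is a knight, Uma is a knave, Faye is a knight, Finn is a knight, Bella is a knave, and Rhea is a knave.

Since Bob is a knave, "exactly six of Eli, Gus, Uma, Faye, Bella, Rhea, and Bob are knaves" needs to be false, which holds.
Eli is a knight, and the claim "Uma is a knave" is indeed True.
Gus is a knight; "at most five of us are knights" is True, as required.
Uma is a knave, so "Gus is the same type as Rhea, and also Gus and I are not the same type" must be false — and it is.
Faye is a knight; "Gus is a knight" is True, as required.
As a knight, Finn's statement "exactly one of Eli and Finn is a knight, or else Bob is a knave" should be True; it is.
Since Bella is a knave, "Rhea is a knight, and Eli is the same type as Finn" needs to be false, which holds.
Rhea is a knave; "Uma is a knight" is false, as required.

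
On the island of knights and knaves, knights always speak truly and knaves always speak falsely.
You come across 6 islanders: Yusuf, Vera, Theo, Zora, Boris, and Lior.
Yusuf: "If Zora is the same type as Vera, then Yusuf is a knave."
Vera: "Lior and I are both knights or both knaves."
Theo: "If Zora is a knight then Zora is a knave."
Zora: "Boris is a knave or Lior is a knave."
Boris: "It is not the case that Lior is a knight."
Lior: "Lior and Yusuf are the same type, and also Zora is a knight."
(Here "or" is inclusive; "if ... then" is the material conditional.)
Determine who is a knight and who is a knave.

Yusuf is a knight, Vera is a knave, Theo is a knave, Zora is a knight, Boris is a knave, and Lior is a knight.

Yusuf is a knight, and the claim "if Zora is the same type as Vera, then Yusuf is a knave" is indeed True.
Vera is a knave, so "Lior and I are both knights or both knaves" must be false — and it is.
Theo is a knave, and the claim "if Zora is a knight then Zora is a knave" is indeed false.
Zora is a knight, and the claim "Boris is a knave or Lior is a knave" is indeed True.
Boris is a knave, so "it is not the case that Lior is a knight" must be false — and it is.
Lior is a knight; "Lior and Yusuf are the same type, and also Zora is a knight" is True, as required.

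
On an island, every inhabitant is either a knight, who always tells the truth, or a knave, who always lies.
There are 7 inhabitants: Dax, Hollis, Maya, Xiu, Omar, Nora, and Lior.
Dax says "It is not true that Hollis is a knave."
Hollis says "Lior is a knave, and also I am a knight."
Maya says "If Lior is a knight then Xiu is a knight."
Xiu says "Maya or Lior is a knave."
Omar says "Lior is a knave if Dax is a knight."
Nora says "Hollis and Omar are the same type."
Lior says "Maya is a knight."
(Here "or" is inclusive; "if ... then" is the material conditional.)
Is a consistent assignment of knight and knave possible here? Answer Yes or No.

Checking all 128 assignments, each has at least one speaker whose statement's truth value contradicts their type.

No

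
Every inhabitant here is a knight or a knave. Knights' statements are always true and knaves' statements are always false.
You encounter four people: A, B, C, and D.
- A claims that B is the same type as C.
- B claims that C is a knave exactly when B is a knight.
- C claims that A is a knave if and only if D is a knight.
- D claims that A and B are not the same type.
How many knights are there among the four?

The unique consistent assignment is A=knight, B=knave, C=knave, D=knight.
That has 2 knights.

2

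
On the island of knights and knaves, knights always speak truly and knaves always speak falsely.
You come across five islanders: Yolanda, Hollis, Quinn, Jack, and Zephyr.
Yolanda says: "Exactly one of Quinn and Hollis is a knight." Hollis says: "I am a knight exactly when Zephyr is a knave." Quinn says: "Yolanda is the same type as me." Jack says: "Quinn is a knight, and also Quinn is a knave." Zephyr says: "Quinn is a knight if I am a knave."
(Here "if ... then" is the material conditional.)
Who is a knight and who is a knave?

Knights: Yolanda and Hollis. Knaves: Quinn, Jack, and Zephyr.

Yolanda is a knight; "exactly one of Quinn and Hollis is a knight" is true, as required.
As a knight, Hollis's statement "I am a knight exactly when Zephyr is a knave" should be true; it is.
Since Quinn is a knave, "Yolanda is the same type as me" needs to be False, which holds.
As a knave, Jack's statement "Quinn is a knight, and also Quinn is a knave" should be False; it is.
Since Zephyr is a knave, "Quinn is a knight if I am a knave" needs to be False, which holds.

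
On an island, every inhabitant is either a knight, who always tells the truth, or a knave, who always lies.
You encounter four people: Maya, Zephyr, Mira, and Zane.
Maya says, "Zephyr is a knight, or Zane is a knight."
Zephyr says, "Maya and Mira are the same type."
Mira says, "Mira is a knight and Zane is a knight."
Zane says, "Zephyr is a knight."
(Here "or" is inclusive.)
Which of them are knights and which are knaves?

Maya is a knight, Zephyr is a knight, Mira is a knight, and Zane is a knight.

Maya is a knight; "Zephyr is a knight, or Zane is a knight" is true, as required.
Since Zephyr is a knight, "Maya and Mira are the same type" needs to be true, which holds.
Mira (knight): "Mira is a knight and Zane is a knight" — true. ✓
As a knight, Zane's statement "Zephyr is a knight" should be true; it is.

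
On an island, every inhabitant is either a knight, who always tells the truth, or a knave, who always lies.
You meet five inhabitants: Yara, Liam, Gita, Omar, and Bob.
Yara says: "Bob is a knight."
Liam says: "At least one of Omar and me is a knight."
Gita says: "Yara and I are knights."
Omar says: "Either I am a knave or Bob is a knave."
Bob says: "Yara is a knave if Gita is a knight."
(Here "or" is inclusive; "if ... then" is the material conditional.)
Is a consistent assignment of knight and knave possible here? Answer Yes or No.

No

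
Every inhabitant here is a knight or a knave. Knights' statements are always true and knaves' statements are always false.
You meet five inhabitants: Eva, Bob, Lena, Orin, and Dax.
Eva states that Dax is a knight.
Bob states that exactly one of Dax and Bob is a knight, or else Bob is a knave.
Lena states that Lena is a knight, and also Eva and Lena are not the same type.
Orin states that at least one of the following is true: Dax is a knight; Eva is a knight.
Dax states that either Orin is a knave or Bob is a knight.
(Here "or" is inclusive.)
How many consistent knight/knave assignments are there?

0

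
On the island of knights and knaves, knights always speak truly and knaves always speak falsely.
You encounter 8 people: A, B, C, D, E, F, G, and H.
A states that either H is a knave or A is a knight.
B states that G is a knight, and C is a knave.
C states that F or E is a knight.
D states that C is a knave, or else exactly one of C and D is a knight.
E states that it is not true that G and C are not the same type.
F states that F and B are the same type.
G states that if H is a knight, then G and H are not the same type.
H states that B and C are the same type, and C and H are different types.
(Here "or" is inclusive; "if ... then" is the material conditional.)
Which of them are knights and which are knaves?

A is a knight, B is a knight, C is a knave, D is a knight, E is a knave, F is a knave, G is a knight, and H is a knave.

A is a knight; "either H is a knave or A is a knight" is true, as required.
B is a knight, and the claim "G is a knight, and C is a knave" is indeed true.
C is a knave, and the claim "F or E is a knight" is indeed False.
D is a knight, and the claim "C is a knave, or else exactly one of C and D is a knight" is indeed true.
E (knave): "it is not true that G and C are not the same type" — False. ✓
F is a knave; "F and B are the same type" is False, as required.
Since G is a knight, "if H is a knight, then G and H are not the same type" needs to be true, which holds.
Since H is a knave, "B and C are the same type, and C and H are different types" needs to be False, which holds.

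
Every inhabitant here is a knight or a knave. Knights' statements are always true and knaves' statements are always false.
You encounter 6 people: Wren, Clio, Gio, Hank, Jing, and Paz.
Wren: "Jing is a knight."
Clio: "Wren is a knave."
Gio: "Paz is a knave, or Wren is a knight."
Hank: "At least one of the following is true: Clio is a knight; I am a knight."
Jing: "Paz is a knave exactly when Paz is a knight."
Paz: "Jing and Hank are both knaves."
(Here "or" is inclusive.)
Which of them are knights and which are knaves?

Knights: Clio, Gio, and Hank. Knaves: Wren, Jing, and Paz.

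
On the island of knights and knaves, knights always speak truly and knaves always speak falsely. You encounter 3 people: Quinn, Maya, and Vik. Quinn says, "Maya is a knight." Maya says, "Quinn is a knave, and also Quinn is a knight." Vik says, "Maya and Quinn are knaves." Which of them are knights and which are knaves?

As a knave, Quinn's statement "Maya is a knight" should be false; it is.
As a knave, Maya's statement "Quinn is a knave, and also Quinn is a knight" should be false; it is.
As a knight, Vik's statement "Maya and Quinn are knaves" should be True; it is.

Quinn is a knave, Maya is a knave, and Vik is a knight.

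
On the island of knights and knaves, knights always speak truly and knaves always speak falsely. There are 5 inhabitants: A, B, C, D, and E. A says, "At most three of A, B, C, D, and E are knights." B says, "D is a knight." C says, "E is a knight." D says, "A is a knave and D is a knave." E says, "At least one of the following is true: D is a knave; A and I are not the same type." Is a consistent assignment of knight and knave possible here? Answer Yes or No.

One consistent assignment: A=knight, B=knave, C=knight, D=knave, E=knight.

Yes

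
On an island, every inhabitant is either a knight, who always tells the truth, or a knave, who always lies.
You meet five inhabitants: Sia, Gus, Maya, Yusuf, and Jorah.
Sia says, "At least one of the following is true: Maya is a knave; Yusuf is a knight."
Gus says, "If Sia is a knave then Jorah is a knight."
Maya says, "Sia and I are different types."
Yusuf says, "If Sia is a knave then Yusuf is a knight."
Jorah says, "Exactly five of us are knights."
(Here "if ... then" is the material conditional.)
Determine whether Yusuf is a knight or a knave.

Consistent assignments: {Sia=knave, Gus=knave, Maya=knight, Yusuf=knave, Jorah=knave}
In every consistent assignment, Yusuf is a knave.

Yusuf is a knave.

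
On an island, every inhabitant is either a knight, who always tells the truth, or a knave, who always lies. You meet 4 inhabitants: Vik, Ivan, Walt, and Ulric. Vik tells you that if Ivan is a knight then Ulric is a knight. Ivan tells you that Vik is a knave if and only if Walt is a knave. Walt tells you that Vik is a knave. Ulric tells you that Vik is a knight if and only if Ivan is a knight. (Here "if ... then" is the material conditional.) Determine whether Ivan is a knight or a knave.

Ivan is a knave.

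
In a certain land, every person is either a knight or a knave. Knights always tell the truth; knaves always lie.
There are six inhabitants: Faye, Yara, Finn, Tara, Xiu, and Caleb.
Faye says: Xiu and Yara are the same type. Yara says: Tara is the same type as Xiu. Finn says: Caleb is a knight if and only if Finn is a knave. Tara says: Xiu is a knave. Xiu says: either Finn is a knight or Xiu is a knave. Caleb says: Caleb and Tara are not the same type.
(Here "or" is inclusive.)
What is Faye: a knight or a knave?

Faye is a knave.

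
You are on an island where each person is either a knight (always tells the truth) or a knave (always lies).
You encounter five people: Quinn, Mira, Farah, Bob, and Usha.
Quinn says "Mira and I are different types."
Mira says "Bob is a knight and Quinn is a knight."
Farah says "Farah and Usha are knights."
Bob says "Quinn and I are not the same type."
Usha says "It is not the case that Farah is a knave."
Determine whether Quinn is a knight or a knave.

Quinn is a knave.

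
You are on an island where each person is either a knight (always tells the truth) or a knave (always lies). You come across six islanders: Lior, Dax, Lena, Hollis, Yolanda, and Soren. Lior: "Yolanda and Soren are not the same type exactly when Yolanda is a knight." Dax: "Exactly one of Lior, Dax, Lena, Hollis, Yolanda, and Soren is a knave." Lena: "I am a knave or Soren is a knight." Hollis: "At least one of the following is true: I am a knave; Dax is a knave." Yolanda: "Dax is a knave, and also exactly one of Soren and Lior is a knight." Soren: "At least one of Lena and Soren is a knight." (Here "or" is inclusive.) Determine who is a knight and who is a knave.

Lior is a knave, Dax is a knave, Lena is a knight, Hollis is a knight, Yolanda is a knight, and Soren is a knight.

Lior (knave): "Yolanda and Soren are not the same type exactly when Yolanda is a knight" — False. ✓
As a knave, Dax's statement "exactly one of Lior, Dax, Lena, Hollis, Yolanda, and Soren is a knave" should be False; it is.
Lena is a knight, so "I am a knave or Soren is a knight" must be true — and it is.
Since Hollis is a knight, "at least one of the following is true: I am a knave; Dax is a knave" needs to be true, which holds.
As a knight, Yolanda's statement "Dax is a knave, and also exactly one of Soren and Lior is a knight" should be true; it is.
Soren is a knight; "at least one of Lena and Soren is a knight" is true, as required.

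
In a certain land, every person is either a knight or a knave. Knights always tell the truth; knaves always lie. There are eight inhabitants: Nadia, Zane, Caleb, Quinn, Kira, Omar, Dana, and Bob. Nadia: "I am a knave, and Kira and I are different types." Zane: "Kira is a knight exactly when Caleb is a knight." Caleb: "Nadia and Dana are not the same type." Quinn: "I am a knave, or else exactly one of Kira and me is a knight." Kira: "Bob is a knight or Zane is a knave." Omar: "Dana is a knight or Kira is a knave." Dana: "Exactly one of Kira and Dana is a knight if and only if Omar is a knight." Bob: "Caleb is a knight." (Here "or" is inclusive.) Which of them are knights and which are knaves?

Nadia is a knave; "I am a knave, and Kira and I are different types" is false, as required.
Zane is a knight, and the claim "Kira is a knight exactly when Caleb is a knight" is indeed True.
Since Caleb is a knave, "Nadia and Dana are not the same type" needs to be false, which holds.
Quinn is a knight, so "I am a knave, or else exactly one of Kira and me is a knight" must be True — and it is.
Kira is a knave; "Bob is a knight or Zane is a knave" is false, as required.
Omar is a knight; "Dana is a knight or Kira is a knave" is True, as required.
Dana (knave): "exactly one of Kira and Dana is a knight if and only if Omar is a knight" — false. ✓
Bob (knave): "Caleb is a knight" — false. ✓

Nadia is a knave, Zane is a knight, Caleb is a knave, Quinn is a knight, Kira is a knave, Omar is a knight, Dana is a knave, and Bob is a knave.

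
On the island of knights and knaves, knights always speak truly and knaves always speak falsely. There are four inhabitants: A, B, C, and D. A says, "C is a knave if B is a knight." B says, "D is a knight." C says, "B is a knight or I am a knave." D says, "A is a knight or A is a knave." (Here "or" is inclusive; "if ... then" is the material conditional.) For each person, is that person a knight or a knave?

A is a knave, B is a knight, C is a knight, and D is a knight.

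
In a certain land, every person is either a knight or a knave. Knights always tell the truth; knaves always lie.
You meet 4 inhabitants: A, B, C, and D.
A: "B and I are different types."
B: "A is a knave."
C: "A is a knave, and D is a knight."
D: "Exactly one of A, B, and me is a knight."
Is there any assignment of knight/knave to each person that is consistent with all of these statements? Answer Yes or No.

Checking all 16 assignments, each has at least one speaker whose statement's truth value contradicts their type.

No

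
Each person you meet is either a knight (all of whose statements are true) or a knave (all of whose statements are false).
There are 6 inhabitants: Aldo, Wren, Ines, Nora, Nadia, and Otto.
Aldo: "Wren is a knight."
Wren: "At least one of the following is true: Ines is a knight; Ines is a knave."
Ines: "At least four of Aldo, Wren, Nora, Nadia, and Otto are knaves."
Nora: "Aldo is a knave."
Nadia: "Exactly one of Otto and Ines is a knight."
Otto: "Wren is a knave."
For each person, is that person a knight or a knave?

Aldo is a knight, Wren is a knight, Ines is a knave, Nora is a knave, Nadia is a knave, and Otto is a knave.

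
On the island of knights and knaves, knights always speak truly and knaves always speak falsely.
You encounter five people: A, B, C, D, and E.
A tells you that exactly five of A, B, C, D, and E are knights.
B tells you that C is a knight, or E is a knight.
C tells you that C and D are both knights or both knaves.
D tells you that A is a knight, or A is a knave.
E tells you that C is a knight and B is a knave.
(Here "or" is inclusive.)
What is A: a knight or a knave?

A is a knave.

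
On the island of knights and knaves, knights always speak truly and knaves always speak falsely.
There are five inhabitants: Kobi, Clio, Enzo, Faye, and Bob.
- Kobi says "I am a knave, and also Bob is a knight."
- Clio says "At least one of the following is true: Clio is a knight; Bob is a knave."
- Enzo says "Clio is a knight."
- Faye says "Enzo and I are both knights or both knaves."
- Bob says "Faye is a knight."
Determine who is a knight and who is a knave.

Kobi is a knave, so "I am a knave, and also Bob is a knight" must be False — and it is.
Clio is a knight, and the claim "at least one of the following is true: Clio is a knight; Bob is a knave" is indeed True.
As a knight, Enzo's statement "Clio is a knight" should be True; it is.
Faye is a knave; "Enzo and I are both knights or both knaves" is False, as required.
Bob (knave): "Faye is a knight" — False. ✓

Kobi is a knave, Clio is a knight, Enzo is a knight, Faye is a knave, and Bob is a knave.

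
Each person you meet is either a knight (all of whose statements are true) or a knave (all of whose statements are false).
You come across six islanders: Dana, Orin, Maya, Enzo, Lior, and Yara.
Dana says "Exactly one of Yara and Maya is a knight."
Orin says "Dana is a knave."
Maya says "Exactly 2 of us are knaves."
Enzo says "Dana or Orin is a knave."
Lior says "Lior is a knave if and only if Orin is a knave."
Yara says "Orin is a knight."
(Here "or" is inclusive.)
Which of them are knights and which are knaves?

Dana is a knave, Orin is a knight, Maya is a knight, Enzo is a knight, Lior is a knave, and Yara is a knight.

Dana is a knave, and the claim "exactly one of Yara and Maya is a knight" is indeed False.
Since Orin is a knight, "Dana is a knave" needs to be true, which holds.
As a knight, Maya's statement "exactly 2 of us are knaves" should be true; it is.
Since Enzo is a knight, "Dana or Orin is a knave" needs to be true, which holds.
Since Lior is a knave, "Lior is a knave if and only if Orin is a knave" needs to be False, which holds.
Yara (knight): "Orin is a knight" — true. ✓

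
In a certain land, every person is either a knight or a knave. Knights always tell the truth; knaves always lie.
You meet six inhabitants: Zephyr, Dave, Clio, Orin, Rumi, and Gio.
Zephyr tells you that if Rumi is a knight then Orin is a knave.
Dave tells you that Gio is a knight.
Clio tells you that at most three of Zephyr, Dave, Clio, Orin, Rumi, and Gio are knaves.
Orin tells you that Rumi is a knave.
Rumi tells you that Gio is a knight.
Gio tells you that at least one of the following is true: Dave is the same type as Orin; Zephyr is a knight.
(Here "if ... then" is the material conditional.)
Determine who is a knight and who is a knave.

Zephyr is a knight, Dave is a knight, Clio is a knight, Orin is a knave, Rumi is a knight, and Gio is a knight.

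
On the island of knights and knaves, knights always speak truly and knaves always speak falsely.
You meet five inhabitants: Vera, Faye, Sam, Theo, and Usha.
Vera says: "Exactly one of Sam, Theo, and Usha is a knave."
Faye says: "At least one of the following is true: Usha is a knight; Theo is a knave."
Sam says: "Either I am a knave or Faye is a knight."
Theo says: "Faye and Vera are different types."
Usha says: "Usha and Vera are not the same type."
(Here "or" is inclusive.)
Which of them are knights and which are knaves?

Knights: Faye, Sam, Theo, and Usha. Knaves: Vera.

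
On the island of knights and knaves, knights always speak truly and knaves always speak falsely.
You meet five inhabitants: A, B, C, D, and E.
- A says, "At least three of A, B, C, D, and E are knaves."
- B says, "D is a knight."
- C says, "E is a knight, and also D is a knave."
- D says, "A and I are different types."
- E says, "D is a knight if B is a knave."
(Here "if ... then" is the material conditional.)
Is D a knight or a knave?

D is a knight.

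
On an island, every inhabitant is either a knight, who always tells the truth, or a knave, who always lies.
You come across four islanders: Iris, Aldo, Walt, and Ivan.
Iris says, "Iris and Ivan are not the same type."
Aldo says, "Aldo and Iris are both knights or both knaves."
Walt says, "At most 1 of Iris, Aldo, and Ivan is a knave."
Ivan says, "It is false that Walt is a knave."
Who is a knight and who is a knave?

Suppose Iris is a knave. Then Iris's statement "Iris and Ivan are not the same type" would have to be false. Checking the 8 ways to assign the others, none is consistent with every speaker.
(For instance, with Aldo=knave, Walt=knave, Ivan=knave, Aldo's claim "Aldo and Iris are both knights or both knaves" comes out true where it would need to be false.)
So Iris must be a knight, making "Iris and Ivan are not the same type" true. Taking Iris=knight, Aldo=knave, Walt=knave, Ivan=knave, each remaining statement checks out:
  Aldo (knave): "Aldo and Iris are both knights or both knaves" — false. ✓
  Walt (knave): "at most 1 of Iris, Aldo, and Ivan is a knave" — false. ✓
  Ivan (knave): "it is false that Walt is a knave" — false. ✓
This is the unique consistent assignment.

Iris is a knight, Aldo is a knave, Walt is a knave, and Ivan is a knave.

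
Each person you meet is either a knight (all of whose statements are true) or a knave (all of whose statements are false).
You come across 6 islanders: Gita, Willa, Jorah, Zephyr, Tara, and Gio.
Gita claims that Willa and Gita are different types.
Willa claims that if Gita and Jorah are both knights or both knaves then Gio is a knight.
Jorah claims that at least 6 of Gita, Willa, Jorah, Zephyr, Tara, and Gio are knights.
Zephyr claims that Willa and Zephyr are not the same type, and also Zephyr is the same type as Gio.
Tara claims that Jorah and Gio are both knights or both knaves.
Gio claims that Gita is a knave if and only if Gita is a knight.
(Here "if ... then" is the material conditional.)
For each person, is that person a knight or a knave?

Knights: Tara. Knaves: Gita, Willa, Jorah, Zephyr, and Gio.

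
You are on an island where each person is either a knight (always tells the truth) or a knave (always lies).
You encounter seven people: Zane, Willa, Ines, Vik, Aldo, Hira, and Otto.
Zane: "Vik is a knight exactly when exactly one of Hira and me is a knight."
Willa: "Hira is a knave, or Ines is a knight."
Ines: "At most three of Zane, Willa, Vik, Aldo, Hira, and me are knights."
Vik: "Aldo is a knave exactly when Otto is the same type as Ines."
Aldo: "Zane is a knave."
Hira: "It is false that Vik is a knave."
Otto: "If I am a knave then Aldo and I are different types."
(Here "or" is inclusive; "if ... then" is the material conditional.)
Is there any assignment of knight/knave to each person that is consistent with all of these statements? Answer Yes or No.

No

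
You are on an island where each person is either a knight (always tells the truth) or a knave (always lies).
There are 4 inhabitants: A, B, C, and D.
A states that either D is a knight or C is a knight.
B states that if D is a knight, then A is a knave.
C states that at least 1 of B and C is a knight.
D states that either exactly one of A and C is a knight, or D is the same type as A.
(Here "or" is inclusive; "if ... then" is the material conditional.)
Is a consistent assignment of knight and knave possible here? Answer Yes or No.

Yes

One consistent assignment: A=knight, B=knight, C=knight, D=knave.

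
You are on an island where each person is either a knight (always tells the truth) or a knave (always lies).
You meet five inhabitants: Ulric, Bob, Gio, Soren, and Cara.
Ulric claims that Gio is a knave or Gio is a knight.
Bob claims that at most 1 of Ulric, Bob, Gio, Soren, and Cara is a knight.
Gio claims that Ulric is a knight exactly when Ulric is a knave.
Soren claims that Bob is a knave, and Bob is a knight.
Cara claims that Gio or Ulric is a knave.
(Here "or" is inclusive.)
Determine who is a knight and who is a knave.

Ulric is a knight, Bob is a knave, Gio is a knave, Soren is a knave, and Cara is a knight.

Ulric is a knight; "Gio is a knave or Gio is a knight" is True, as required.
Bob (knave): "at most 1 of Ulric, Bob, Gio, Soren, and Cara is a knight" — false. ✓
Gio (knave): "Ulric is a knight exactly when Ulric is a knave" — false. ✓
Since Soren is a knave, "Bob is a knave, and Bob is a knight" needs to be false, which holds.
Cara is a knight, and the claim "Gio or Ulric is a knave" is indeed True.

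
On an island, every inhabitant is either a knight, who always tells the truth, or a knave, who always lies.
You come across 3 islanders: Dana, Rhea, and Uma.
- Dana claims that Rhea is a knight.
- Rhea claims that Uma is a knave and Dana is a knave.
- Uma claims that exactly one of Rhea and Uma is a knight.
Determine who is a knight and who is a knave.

Since Dana is a knave, "Rhea is a knight" needs to be false, which holds.
Rhea is a knave; "Uma is a knave and Dana is a knave" is false, as required.
As a knight, Uma's statement "exactly one of Rhea and Uma is a knight" should be True; it is.

Dana is a knave, Rhea is a knave, and Uma is a knight.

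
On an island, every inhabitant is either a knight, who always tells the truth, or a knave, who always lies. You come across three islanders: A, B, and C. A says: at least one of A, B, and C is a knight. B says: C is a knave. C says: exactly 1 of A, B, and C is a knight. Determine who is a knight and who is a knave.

A is a knight, B is a knight, and C is a knave.

Since A is a knight, "at least one of A, B, and C is a knight" needs to be true, which holds.
B is a knight; "C is a knave" is true, as required.
C is a knave; "exactly 1 of A, B, and C is a knight" is False, as required.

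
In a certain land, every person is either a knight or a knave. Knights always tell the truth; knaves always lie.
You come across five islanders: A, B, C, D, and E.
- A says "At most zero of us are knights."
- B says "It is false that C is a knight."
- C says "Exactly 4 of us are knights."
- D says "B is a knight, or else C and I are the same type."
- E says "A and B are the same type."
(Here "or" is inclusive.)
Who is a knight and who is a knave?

A is a knave, B is a knight, C is a knave, D is a knight, and E is a knave.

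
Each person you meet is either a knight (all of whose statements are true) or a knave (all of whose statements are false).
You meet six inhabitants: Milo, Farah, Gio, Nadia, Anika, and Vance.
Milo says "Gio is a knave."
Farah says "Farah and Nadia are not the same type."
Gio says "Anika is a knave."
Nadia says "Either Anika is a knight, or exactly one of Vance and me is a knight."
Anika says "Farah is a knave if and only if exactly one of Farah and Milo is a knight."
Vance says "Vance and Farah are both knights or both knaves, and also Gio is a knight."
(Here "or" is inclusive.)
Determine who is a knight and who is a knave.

Knights: Farah and Gio. Knaves: Milo, Nadia, Anika, and Vance.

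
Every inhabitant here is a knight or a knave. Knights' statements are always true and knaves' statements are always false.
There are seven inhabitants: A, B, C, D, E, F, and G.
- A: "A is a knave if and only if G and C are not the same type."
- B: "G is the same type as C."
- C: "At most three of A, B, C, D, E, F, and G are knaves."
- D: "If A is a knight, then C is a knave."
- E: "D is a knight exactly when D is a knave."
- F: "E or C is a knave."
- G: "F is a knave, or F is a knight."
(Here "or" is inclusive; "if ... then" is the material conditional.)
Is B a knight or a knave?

B is a knight.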